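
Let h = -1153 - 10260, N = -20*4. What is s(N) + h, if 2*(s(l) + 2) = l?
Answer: -11455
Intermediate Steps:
N = -80
s(l) = -2 + l/2
h = -11413
s(N) + h = (-2 + (1/2)*(-80)) - 11413 = (-2 - 40) - 11413 = -42 - 11413 = -11455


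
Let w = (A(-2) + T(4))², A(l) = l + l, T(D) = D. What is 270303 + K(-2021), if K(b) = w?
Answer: 270303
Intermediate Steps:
A(l) = 2*l
w = 0 (w = (2*(-2) + 4)² = (-4 + 4)² = 0² = 0)
K(b) = 0
270303 + K(-2021) = 270303 + 0 = 270303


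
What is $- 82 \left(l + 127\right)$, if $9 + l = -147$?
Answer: $2378$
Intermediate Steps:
$l = -156$ ($l = -9 - 147 = -156$)
$- 82 \left(l + 127\right) = - 82 \left(-156 + 127\right) = \left(-82\right) \left(-29\right) = 2378$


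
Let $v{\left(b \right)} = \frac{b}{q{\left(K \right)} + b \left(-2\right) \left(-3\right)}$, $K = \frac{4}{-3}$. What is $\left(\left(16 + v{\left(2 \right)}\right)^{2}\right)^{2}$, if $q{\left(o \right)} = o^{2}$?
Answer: $\frac{1004006004001}{14776336} \approx 67947.0$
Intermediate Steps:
$K = - \frac{4}{3}$ ($K = 4 \left(- \frac{1}{3}\right) = - \frac{4}{3} \approx -1.3333$)
$v{\left(b \right)} = \frac{b}{\frac{16}{9} + 6 b}$ ($v{\left(b \right)} = \frac{b}{\left(- \frac{4}{3}\right)^{2} + b \left(-2\right) \left(-3\right)} = \frac{b}{\frac{16}{9} + - 2 b \left(-3\right)} = \frac{b}{\frac{16}{9} + 6 b}$)
$\left(\left(16 + v{\left(2 \right)}\right)^{2}\right)^{2} = \left(\left(16 + \frac{9}{2} \cdot 2 \frac{1}{8 + 27 \cdot 2}\right)^{2}\right)^{2} = \left(\left(16 + \frac{9}{2} \cdot 2 \frac{1}{8 + 54}\right)^{2}\right)^{2} = \left(\left(16 + \frac{9}{2} \cdot 2 \cdot \frac{1}{62}\right)^{2}\right)^{2} = \left(\left(16 + \frac{9}{62}\right)^{2}\right)^{2} = \left(\left(\frac{1001}{62}\right)^{2}\right)^{2} = \left(\frac{1002001}{3844}\right)^{2} = \frac{1004006004001}{14776336}$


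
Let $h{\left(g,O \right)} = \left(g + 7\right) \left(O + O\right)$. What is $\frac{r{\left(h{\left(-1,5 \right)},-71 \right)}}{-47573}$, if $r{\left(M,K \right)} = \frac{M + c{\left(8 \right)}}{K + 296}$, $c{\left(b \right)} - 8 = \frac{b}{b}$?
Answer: $- \frac{23}{3567975} \approx -6.4462 \cdot 10^{-6}$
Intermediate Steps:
$c{\left(b \right)} = 9$ ($c{\left(b \right)} = 8 + \frac{b}{b} = 8 + 1 = 9$)
$h{\left(g,O \right)} = 2 O \left(7 + g\right)$ ($h{\left(g,O \right)} = \left(7 + g\right) 2 O = 2 O \left(7 + g\right)$)
$r{\left(M,K \right)} = \frac{9 + M}{296 + K}$ ($r{\left(M,K \right)} = \frac{M + 9}{K + 296} = \frac{9 + M}{296 + K}$)
$\frac{r{\left(h{\left(-1,5 \right)},-71 \right)}}{-47573} = \frac{\frac{1}{296 - 71} \left(9 + 2 \cdot 5 \left(7 - 1\right)\right)}{-47573} = \frac{9 + 2 \cdot 5 \cdot 6}{225} \left(- \frac{1}{47573}\right) = \frac{9 + 60}{225} \left(- \frac{1}{47573}\right) = \frac{1}{225} \cdot 69 \left(- \frac{1}{47573}\right) = \frac{23}{75} \left(- \frac{1}{47573}\right) = - \frac{23}{3567975}$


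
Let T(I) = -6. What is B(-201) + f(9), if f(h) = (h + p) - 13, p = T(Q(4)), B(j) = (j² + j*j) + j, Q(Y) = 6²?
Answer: 80591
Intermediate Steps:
Q(Y) = 36
B(j) = j + 2*j² (B(j) = (j² + j²) + j = 2*j² + j = j + 2*j²)
p = -6
f(h) = -19 + h (f(h) = (h - 6) - 13 = (-6 + h) - 13 = -19 + h)
B(-201) + f(9) = -201*(1 + 2*(-201)) + (-19 + 9) = -201*(1 - 402) - 10 = -201*(-401) - 10 = 80601 - 10 = 80591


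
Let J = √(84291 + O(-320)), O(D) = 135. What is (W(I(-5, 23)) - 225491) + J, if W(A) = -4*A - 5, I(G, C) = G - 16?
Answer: -225412 + √84426 ≈ -2.2512e+5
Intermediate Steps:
I(G, C) = -16 + G
W(A) = -5 - 4*A
J = √84426 (J = √(84291 + 135) = √84426 ≈ 290.56)
(W(I(-5, 23)) - 225491) + J = ((-5 - 4*(-16 - 5)) - 225491) + √84426 = ((-5 - 4*(-21)) - 225491) + √84426 = ((-5 + 84) - 225491) + √84426 = (79 - 225491) + √84426 = -225412 + √84426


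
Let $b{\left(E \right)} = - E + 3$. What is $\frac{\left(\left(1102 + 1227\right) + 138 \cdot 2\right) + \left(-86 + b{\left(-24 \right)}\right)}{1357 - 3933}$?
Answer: $- \frac{1273}{1288} \approx -0.98835$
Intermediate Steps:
$b{\left(E \right)} = 3 - E$
$\frac{\left(\left(1102 + 1227\right) + 138 \cdot 2\right) + \left(-86 + b{\left(-24 \right)}\right)}{1357 - 3933} = \frac{\left(\left(1102 + 1227\right) + 138 \cdot 2\right) + \left(-86 + \left(3 - -24\right)\right)}{1357 - 3933} = \frac{\left(2329 + 276\right) + \left(-86 + \left(3 + 24\right)\right)}{-2576} = \left(2605 + \left(-86 + 27\right)\right) \left(- \frac{1}{2576}\right) = \left(2605 - 59\right) \left(- \frac{1}{2576}\right) = 2546 \left(- \frac{1}{2576}\right) = - \frac{1273}{1288}$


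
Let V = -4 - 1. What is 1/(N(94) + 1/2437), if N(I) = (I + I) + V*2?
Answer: 2437/433787 ≈ 0.0056180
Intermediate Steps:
V = -5
N(I) = -10 + 2*I (N(I) = (I + I) - 5*2 = 2*I - 10 = -10 + 2*I)
1/(N(94) + 1/2437) = 1/((-10 + 2*94) + 1/2437) = 1/((-10 + 188) + 1/2437) = 1/(178 + 1/2437) = 1/(433787/2437) = 2437/433787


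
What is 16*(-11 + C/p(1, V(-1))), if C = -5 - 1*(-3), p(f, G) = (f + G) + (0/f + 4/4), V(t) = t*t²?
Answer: -208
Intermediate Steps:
V(t) = t³
p(f, G) = 1 + G + f (p(f, G) = (G + f) + (0 + 4*(¼)) = (G + f) + (0 + 1) = (G + f) + 1 = 1 + G + f)
C = -2 (C = -5 + 3 = -2)
16*(-11 + C/p(1, V(-1))) = 16*(-11 - 2/(1 + (-1)³ + 1)) = 16*(-11 - 2/(1 - 1 + 1)) = 16*(-11 - 2/1) = 16*(-11 - 2*1) = 16*(-11 - 2) = 16*(-13) = -208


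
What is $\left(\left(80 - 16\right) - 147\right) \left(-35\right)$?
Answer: $2905$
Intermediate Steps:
$\left(\left(80 - 16\right) - 147\right) \left(-35\right) = \left(64 - 147\right) \left(-35\right) = \left(-83\right) \left(-35\right) = 2905$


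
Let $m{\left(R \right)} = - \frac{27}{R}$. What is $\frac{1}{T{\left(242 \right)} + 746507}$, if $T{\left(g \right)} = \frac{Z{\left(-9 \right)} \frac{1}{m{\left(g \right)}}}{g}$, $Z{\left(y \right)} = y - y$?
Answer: $\frac{1}{746507} \approx 1.3396 \cdot 10^{-6}$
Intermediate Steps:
$Z{\left(y \right)} = 0$
$T{\left(g \right)} = 0$ ($T{\left(g \right)} = \frac{0 \frac{1}{\left(-27\right) \frac{1}{g}}}{g} = \frac{0 \left(- \frac{g}{27}\right)}{g} = \frac{0}{g} = 0$)
$\frac{1}{T{\left(242 \right)} + 746507} = \frac{1}{0 + 746507} = \frac{1}{746507}$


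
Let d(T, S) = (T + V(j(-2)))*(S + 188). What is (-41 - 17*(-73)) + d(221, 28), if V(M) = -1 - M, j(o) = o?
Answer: 49152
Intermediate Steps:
d(T, S) = (1 + T)*(188 + S) (d(T, S) = (T + (-1 - 1*(-2)))*(S + 188) = (T + (-1 + 2))*(188 + S) = (T + 1)*(188 + S) = (1 + T)*(188 + S))
(-41 - 17*(-73)) + d(221, 28) = (-41 - 17*(-73)) + (188 + 28 + 188*221 + 28*221) = (-41 + 1241) + (188 + 28 + 41548 + 6188) = 1200 + 47952 = 49152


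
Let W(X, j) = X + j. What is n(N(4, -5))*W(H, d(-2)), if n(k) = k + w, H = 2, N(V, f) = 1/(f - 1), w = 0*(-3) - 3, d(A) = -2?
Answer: 0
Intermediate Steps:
w = -3 (w = 0 - 3 = -3)
N(V, f) = 1/(-1 + f)
n(k) = -3 + k (n(k) = k - 3 = -3 + k)
n(N(4, -5))*W(H, d(-2)) = (-3 + 1/(-1 - 5))*(2 - 2) = (-3 + 1/(-6))*0 = (-3 - 1/6)*0 = -19/6*0 = 0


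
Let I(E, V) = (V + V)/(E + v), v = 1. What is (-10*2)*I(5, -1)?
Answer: 20/3 ≈ 6.6667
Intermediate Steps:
I(E, V) = 2*V/(1 + E) (I(E, V) = (V + V)/(E + 1) = (2*V)/(1 + E) = 2*V/(1 + E))
(-10*2)*I(5, -1) = (-10*2)*(2*(-1)/(1 + 5)) = -40*(-1)/6 = -20*(-1/3) = 20/3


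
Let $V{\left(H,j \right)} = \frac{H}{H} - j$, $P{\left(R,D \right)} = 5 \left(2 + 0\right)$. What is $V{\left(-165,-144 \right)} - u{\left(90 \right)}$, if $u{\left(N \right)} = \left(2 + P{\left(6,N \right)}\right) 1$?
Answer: $133$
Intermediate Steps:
$P{\left(R,D \right)} = 10$ ($P{\left(R,D \right)} = 5 \cdot 2 = 10$)
$u{\left(N \right)} = 12$ ($u{\left(N \right)} = \left(2 + 10\right) 1 = 12 \cdot 1 = 12$)
$V{\left(H,j \right)} = 1 - j$
$V{\left(-165,-144 \right)} - u{\left(90 \right)} = \left(1 - -144\right) - 12 = \left(1 + 144\right) - 12 = 145 - 12 = 133$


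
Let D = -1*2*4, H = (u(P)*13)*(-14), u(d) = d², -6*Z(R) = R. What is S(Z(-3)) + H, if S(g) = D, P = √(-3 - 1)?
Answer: 720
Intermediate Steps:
Z(R) = -R/6
P = 2*I (P = √(-4) = 2*I ≈ 2.0*I)
H = 728 (H = ((2*I)²*13)*(-14) = -4*13*(-14) = -52*(-14) = 728)
D = -8 (D = -2*4 = -8)
S(g) = -8
S(Z(-3)) + H = -8 + 728 = 720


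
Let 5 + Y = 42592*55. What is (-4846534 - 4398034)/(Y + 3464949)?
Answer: -1155571/725938 ≈ -1.5918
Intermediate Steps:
Y = 2342555 (Y = -5 + 42592*55 = -5 + 2342560 = 2342555)
(-4846534 - 4398034)/(Y + 3464949) = (-4846534 - 4398034)/(2342555 + 3464949) = -9244568/5807504 = -9244568*1/5807504 = -1155571/725938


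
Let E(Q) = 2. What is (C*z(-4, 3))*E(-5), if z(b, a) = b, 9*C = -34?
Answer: 272/9 ≈ 30.222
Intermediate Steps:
C = -34/9 (C = (⅑)*(-34) = -34/9 ≈ -3.7778)
(C*z(-4, 3))*E(-5) = -34/9*(-4)*2 = (136/9)*2 = 272/9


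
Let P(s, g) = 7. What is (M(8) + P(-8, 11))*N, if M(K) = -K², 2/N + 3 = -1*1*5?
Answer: 57/4 ≈ 14.250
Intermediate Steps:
N = -¼ (N = 2/(-3 - 1*1*5) = 2/(-3 - 1*5) = 2/(-3 - 5) = 2/(-8) = 2*(-⅛) = -¼ ≈ -0.25000)
(M(8) + P(-8, 11))*N = (-1*8² + 7)*(-¼) = (-1*64 + 7)*(-¼) = (-64 + 7)*(-¼) = -57*(-¼) = 57/4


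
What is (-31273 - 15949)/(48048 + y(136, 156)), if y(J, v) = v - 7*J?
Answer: -23611/23626 ≈ -0.99936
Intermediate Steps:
(-31273 - 15949)/(48048 + y(136, 156)) = (-31273 - 15949)/(48048 + (156 - 7*136)) = -47222/(48048 + (156 - 952)) = -47222/(48048 - 796) = -47222/47252 = -47222*1/47252 = -23611/23626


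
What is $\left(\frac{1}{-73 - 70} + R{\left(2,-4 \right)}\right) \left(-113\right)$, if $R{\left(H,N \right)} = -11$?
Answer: $\frac{177862}{143} \approx 1243.8$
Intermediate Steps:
$\left(\frac{1}{-73 - 70} + R{\left(2,-4 \right)}\right) \left(-113\right) = \left(\frac{1}{-73 - 70} - 11\right) \left(-113\right) = \left(\frac{1}{-143} - 11\right) \left(-113\right) = \left(- \frac{1}{143} - 11\right) \left(-113\right) = \left(- \frac{1574}{143}\right) \left(-113\right) = \frac{177862}{143}$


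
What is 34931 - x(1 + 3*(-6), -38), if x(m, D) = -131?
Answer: 35062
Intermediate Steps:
34931 - x(1 + 3*(-6), -38) = 34931 - 1*(-131) = 34931 + 131 = 35062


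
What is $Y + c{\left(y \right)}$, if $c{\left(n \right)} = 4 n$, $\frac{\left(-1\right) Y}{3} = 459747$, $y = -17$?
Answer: $-1379309$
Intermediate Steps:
$Y = -1379241$ ($Y = \left(-3\right) 459747 = -1379241$)
$Y + c{\left(y \right)} = -1379241 + 4 \left(-17\right) = -1379241 - 68 = -1379309$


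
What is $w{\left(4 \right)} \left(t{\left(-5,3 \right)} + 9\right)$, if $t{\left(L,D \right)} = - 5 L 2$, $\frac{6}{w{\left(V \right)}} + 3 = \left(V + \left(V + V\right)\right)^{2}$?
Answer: $\frac{118}{47} \approx 2.5106$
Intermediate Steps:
$w{\left(V \right)} = \frac{6}{-3 + 9 V^{2}}$ ($w{\left(V \right)} = \frac{6}{-3 + \left(V + \left(V + V\right)\right)^{2}} = \frac{6}{-3 + \left(V + 2 V\right)^{2}} = \frac{6}{-3 + \left(3 V\right)^{2}} = \frac{6}{-3 + 9 V^{2}}$)
$t{\left(L,D \right)} = - 10 L$
$w{\left(4 \right)} \left(t{\left(-5,3 \right)} + 9\right) = \frac{2}{-1 + 3 \cdot 4^{2}} \left(\left(-10\right) \left(-5\right) + 9\right) = \frac{2}{-1 + 3 \cdot 16} \left(50 + 9\right) = \frac{2}{-1 + 48} \cdot 59 = \frac{2}{47} \cdot 59 = \frac{118}{47}$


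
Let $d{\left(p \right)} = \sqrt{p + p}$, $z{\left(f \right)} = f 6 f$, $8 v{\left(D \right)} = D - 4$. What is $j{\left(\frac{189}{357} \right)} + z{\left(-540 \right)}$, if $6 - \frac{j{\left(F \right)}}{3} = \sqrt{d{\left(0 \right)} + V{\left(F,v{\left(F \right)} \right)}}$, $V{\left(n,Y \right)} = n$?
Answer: $1749618 - \frac{9 \sqrt{17}}{17} \approx 1.7496 \cdot 10^{6}$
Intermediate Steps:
$v{\left(D \right)} = - \frac{1}{2} + \frac{D}{8}$ ($v{\left(D \right)} = \frac{D - 4}{8} = \frac{-4 + D}{8} = - \frac{1}{2} + \frac{D}{8}$)
$z{\left(f \right)} = 6 f^{2}$ ($z{\left(f \right)} = 6 f f = 6 f^{2}$)
$d{\left(p \right)} = \sqrt{2} \sqrt{p}$ ($d{\left(p \right)} = \sqrt{2 p} = \sqrt{2} \sqrt{p}$)
$j{\left(F \right)} = 18 - 3 \sqrt{F}$ ($j{\left(F \right)} = 18 - 3 \sqrt{\sqrt{2} \sqrt{0} + F} = 18 - 3 \sqrt{\sqrt{2} \cdot 0 + F} = 18 - 3 \sqrt{0 + F} = 18 - 3 \sqrt{F}$)
$j{\left(\frac{189}{357} \right)} + z{\left(-540 \right)} = \left(18 - 3 \sqrt{\frac{189}{357}}\right) + 6 \left(-540\right)^{2} = \left(18 - 3 \sqrt{189 \cdot \frac{1}{357}}\right) + 6 \cdot 291600 = \left(18 - 3 \sqrt{\frac{9}{17}}\right) + 1749600 = \left(18 - 3 \frac{3 \sqrt{17}}{17}\right) + 1749600 = \left(18 - \frac{9 \sqrt{17}}{17}\right) + 1749600 = 1749618 - \frac{9 \sqrt{17}}{17}$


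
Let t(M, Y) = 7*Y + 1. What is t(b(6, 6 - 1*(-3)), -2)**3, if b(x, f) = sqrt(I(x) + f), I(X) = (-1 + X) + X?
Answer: -2197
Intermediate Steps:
I(X) = -1 + 2*X
b(x, f) = sqrt(-1 + f + 2*x) (b(x, f) = sqrt((-1 + 2*x) + f) = sqrt(-1 + f + 2*x))
t(M, Y) = 1 + 7*Y
t(b(6, 6 - 1*(-3)), -2)**3 = (1 + 7*(-2))**3 = (1 - 14)**3 = (-13)**3 = -2197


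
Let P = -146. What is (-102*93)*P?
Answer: 1384956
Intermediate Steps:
(-102*93)*P = -102*93*(-146) = -9486*(-146) = 1384956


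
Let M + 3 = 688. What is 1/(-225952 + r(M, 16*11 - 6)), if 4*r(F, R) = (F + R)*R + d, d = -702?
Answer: -1/189790 ≈ -5.2690e-6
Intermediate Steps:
M = 685 (M = -3 + 688 = 685)
r(F, R) = -351/2 + R*(F + R)/4 (r(F, R) = ((F + R)*R - 702)/4 = (R*(F + R) - 702)/4 = (-702 + R*(F + R))/4 = -351/2 + R*(F + R)/4)
1/(-225952 + r(M, 16*11 - 6)) = 1/(-225952 + (-351/2 + (16*11 - 6)²/4 + (¼)*685*(16*11 - 6))) = 1/(-225952 + (-351/2 + (176 - 6)²/4 + (¼)*685*(176 - 6))) = 1/(-225952 + (-351/2 + (¼)*170² + (¼)*685*170)) = 1/(-225952 + (-351/2 + (¼)*28900 + 58225/2)) = 1/(-225952 + (-351/2 + 7225 + 58225/2)) = 1/(-225952 + 36162) = 1/(-189790) = -1/189790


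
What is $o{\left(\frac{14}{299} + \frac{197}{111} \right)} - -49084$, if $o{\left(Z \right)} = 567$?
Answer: $49651$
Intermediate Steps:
$o{\left(\frac{14}{299} + \frac{197}{111} \right)} - -49084 = 567 - -49084 = 567 + 49084 = 49651$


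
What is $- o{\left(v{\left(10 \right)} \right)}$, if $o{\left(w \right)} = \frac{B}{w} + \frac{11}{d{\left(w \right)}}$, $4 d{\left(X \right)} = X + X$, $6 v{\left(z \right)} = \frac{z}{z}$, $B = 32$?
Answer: $-324$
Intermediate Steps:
$v{\left(z \right)} = \frac{1}{6}$ ($v{\left(z \right)} = \frac{z \frac{1}{z}}{6} = \frac{1}{6} \cdot 1 = \frac{1}{6}$)
$d{\left(X \right)} = \frac{X}{2}$ ($d{\left(X \right)} = \frac{X + X}{4} = \frac{2 X}{4} = \frac{X}{2}$)
$o{\left(w \right)} = \frac{54}{w}$ ($o{\left(w \right)} = \frac{32}{w} + \frac{11}{\frac{1}{2} w} = \frac{32}{w} + 11 \frac{2}{w} = \frac{32}{w} + \frac{22}{w} = \frac{54}{w}$)
$- o{\left(v{\left(10 \right)} \right)} = - 54 \frac{1}{\frac{1}{6}} = - 54 \cdot 6 = \left(-1\right) 324 = -324$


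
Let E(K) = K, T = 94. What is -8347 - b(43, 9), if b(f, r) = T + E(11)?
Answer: -8452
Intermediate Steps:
b(f, r) = 105 (b(f, r) = 94 + 11 = 105)
-8347 - b(43, 9) = -8347 - 1*105 = -8347 - 105 = -8452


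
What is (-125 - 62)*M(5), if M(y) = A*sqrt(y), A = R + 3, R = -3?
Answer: 0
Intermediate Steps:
A = 0 (A = -3 + 3 = 0)
M(y) = 0 (M(y) = 0*sqrt(y) = 0)
(-125 - 62)*M(5) = (-125 - 62)*0 = -187*0 = 0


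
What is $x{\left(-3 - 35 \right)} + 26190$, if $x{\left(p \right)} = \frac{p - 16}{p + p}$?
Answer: $\frac{995247}{38} \approx 26191.0$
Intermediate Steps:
$x{\left(p \right)} = \frac{-16 + p}{2 p}$
$x{\left(-3 - 35 \right)} + 26190 = \frac{-16 - 38}{2 \left(-3 - 35\right)} + 26190 = \frac{-16 - 38}{2 \left(-38\right)} + 26190 = \frac{1}{2} \left(- \frac{1}{38}\right) \left(-54\right) + 26190 = \frac{27}{38} + 26190 = \frac{995247}{38}$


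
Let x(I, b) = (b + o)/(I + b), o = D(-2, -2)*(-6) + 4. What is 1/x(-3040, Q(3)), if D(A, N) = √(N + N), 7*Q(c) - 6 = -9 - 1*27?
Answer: 2131/353 - 89502*I/353 ≈ 6.0368 - 253.55*I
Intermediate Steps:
Q(c) = -30/7 (Q(c) = 6/7 + (-9 - 1*27)/7 = 6/7 + (-9 - 27)/7 = 6/7 + (⅐)*(-36) = 6/7 - 36/7 = -30/7)
D(A, N) = √2*√N (D(A, N) = √(2*N) = √2*√N)
o = 4 - 12*I (o = (√2*√(-2))*(-6) + 4 = (√2*(I*√2))*(-6) + 4 = (2*I)*(-6) + 4 = -12*I + 4 = 4 - 12*I ≈ 4.0 - 12.0*I)
x(I, b) = (4 + b - 12*I)/(I + b) (x(I, b) = (b + (4 - 12*I))/(I + b) = (4 + b - 12*I)/(I + b))
1/x(-3040, Q(3)) = 1/((4 - 30/7 - 12*I)/(-3040 - 30/7)) = 1/((-2/7 - 12*I)/(-21310/7)) = 1/(-7*(-2/7 - 12*I)/21310) = 1/(1/10655 + 42*I/10655) = 22705805*(1/10655 - 42*I/10655)/353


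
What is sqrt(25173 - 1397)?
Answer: 4*sqrt(1486) ≈ 154.19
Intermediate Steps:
sqrt(25173 - 1397) = sqrt(23776) = 4*sqrt(1486)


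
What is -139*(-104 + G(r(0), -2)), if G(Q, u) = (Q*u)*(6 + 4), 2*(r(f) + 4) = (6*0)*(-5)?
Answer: 3336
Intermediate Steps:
r(f) = -4 (r(f) = -4 + ((6*0)*(-5))/2 = -4 + (0*(-5))/2 = -4 + (½)*0 = -4 + 0 = -4)
G(Q, u) = 10*Q*u (G(Q, u) = (Q*u)*10 = 10*Q*u)
-139*(-104 + G(r(0), -2)) = -139*(-104 + 10*(-4)*(-2)) = -139*(-104 + 80) = -139*(-24) = 3336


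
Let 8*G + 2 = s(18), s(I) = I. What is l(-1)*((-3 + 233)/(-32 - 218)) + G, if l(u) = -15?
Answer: 79/5 ≈ 15.800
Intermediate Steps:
G = 2 (G = -¼ + (⅛)*18 = -¼ + 9/4 = 2)
l(-1)*((-3 + 233)/(-32 - 218)) + G = -15*(-3 + 233)/(-32 - 218) + 2 = -3450/(-250) + 2 = -3450*(-1)/250 + 2 = -15*(-23/25) + 2 = 69/5 + 2 = 79/5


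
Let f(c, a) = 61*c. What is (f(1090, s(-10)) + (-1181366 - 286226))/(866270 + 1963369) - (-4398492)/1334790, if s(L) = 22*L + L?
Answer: 587553753656/209831880045 ≈ 2.8001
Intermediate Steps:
s(L) = 23*L
(f(1090, s(-10)) + (-1181366 - 286226))/(866270 + 1963369) - (-4398492)/1334790 = (61*1090 + (-1181366 - 286226))/(866270 + 1963369) - (-4398492)/1334790 = (66490 - 1467592)/2829639 - (-4398492)/1334790 = -1401102*1/2829639 - 1*(-733082/222465) = -467034/943213 + 733082/222465 = 587553753656/209831880045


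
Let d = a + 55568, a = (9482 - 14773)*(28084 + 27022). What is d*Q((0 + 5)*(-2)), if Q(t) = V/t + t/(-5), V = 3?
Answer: -2477837363/5 ≈ -4.9557e+8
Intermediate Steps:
a = -291565846 (a = -5291*55106 = -291565846)
d = -291510278 (d = -291565846 + 55568 = -291510278)
Q(t) = 3/t - t/5 (Q(t) = 3/t + t/(-5) = 3/t + t*(-⅕) = 3/t - t/5)
d*Q((0 + 5)*(-2)) = -291510278*(3/(((0 + 5)*(-2))) - (0 + 5)*(-2)/5) = -291510278*(3/((5*(-2))) - (-2)) = -291510278*(3/(-10) - ⅕*(-10)) = -291510278*(3*(-⅒) + 2) = -291510278*(-3/10 + 2) = -291510278*17/10 = -2477837363/5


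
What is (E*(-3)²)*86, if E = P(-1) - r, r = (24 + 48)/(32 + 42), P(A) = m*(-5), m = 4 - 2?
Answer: -314244/37 ≈ -8493.1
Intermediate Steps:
m = 2
P(A) = -10 (P(A) = 2*(-5) = -10)
r = 36/37 (r = 72/74 = 72*(1/74) = 36/37 ≈ 0.97297)
E = -406/37 (E = -10 - 1*36/37 = -10 - 36/37 = -406/37 ≈ -10.973)
(E*(-3)²)*86 = -406/37*(-3)²*86 = -406/37*9*86 = -3654/37*86 = -314244/37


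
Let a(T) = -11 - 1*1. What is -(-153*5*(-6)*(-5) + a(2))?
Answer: 22962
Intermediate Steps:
a(T) = -12 (a(T) = -11 - 1 = -12)
-(-153*5*(-6)*(-5) + a(2)) = -(-153*5*(-6)*(-5) - 12) = -(-(-4590)*(-5) - 12) = -(-153*150 - 12) = -(-22950 - 12) = -1*(-22962) = 22962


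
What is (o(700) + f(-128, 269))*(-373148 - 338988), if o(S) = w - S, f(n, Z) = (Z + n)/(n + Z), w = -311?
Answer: 719257360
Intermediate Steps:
f(n, Z) = 1 (f(n, Z) = (Z + n)/(Z + n) = 1)
o(S) = -311 - S
(o(700) + f(-128, 269))*(-373148 - 338988) = ((-311 - 1*700) + 1)*(-373148 - 338988) = ((-311 - 700) + 1)*(-712136) = (-1011 + 1)*(-712136) = -1010*(-712136) = 719257360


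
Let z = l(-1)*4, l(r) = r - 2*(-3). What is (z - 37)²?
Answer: 289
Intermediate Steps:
l(r) = 6 + r (l(r) = r + 6 = 6 + r)
z = 20 (z = (6 - 1)*4 = 5*4 = 20)
(z - 37)² = (20 - 37)² = (-17)² = 289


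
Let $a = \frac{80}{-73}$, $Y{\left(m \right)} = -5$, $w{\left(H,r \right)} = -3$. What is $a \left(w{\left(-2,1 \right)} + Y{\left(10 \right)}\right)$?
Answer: $\frac{640}{73} \approx 8.7671$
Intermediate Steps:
$a = - \frac{80}{73}$ ($a = 80 \left(- \frac{1}{73}\right) = - \frac{80}{73} \approx -1.0959$)
$a \left(w{\left(-2,1 \right)} + Y{\left(10 \right)}\right) = - \frac{80 \left(-3 - 5\right)}{73} = \left(- \frac{80}{73}\right) \left(-8\right) = \frac{640}{73}$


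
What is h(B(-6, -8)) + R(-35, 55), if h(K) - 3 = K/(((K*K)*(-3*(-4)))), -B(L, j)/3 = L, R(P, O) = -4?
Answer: -215/216 ≈ -0.99537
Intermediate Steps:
B(L, j) = -3*L
h(K) = 3 + 1/(12*K) (h(K) = 3 + K/(((K*K)*(-3*(-4)))) = 3 + K/((K²*12)) = 3 + K/((12*K²)) = 3 + K*(1/(12*K²)) = 3 + 1/(12*K))
h(B(-6, -8)) + R(-35, 55) = (3 + 1/(12*((-3*(-6))))) - 4 = (3 + (1/12)/18) - 4 = (3 + (1/12)*(1/18)) - 4 = (3 + 1/216) - 4 = 649/216 - 4 = -215/216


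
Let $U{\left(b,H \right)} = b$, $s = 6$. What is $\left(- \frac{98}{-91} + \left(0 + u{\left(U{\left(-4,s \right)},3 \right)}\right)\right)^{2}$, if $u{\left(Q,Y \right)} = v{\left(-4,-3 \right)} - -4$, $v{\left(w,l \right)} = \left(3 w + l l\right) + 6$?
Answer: $\frac{11025}{169} \approx 65.237$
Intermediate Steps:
$v{\left(w,l \right)} = 6 + l^{2} + 3 w$ ($v{\left(w,l \right)} = \left(3 w + l^{2}\right) + 6 = \left(l^{2} + 3 w\right) + 6 = 6 + l^{2} + 3 w$)
$u{\left(Q,Y \right)} = 7$ ($u{\left(Q,Y \right)} = \left(6 + \left(-3\right)^{2} + 3 \left(-4\right)\right) - -4 = \left(6 + 9 - 12\right) + 4 = 3 + 4 = 7$)
$\left(- \frac{98}{-91} + \left(0 + u{\left(U{\left(-4,s \right)},3 \right)}\right)\right)^{2} = \left(- \frac{98}{-91} + \left(0 + 7\right)\right)^{2} = \left(\left(-98\right) \left(- \frac{1}{91}\right) + 7\right)^{2} = \left(\frac{14}{13} + 7\right)^{2} = \left(\frac{105}{13}\right)^{2} = \frac{11025}{169}$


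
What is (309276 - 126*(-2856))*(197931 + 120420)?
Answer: 213018841332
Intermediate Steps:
(309276 - 126*(-2856))*(197931 + 120420) = (309276 + 359856)*318351 = 669132*318351 = 213018841332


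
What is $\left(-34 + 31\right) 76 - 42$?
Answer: $-270$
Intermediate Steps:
$\left(-34 + 31\right) 76 - 42 = \left(-3\right) 76 - 42 = -228 - 42 = -270$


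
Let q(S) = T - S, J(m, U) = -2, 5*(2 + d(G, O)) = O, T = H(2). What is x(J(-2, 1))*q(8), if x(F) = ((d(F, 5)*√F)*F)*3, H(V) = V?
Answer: -36*I*√2 ≈ -50.912*I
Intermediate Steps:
T = 2
d(G, O) = -2 + O/5
q(S) = 2 - S
x(F) = -3*F^(3/2) (x(F) = (((-2 + (⅕)*5)*√F)*F)*3 = (((-2 + 1)*√F)*F)*3 = ((-√F)*F)*3 = -F^(3/2)*3 = -3*F^(3/2))
x(J(-2, 1))*q(8) = (-(-6)*I*√2)*(2 - 1*8) = (-(-6)*I*√2)*(2 - 8) = (6*I*√2)*(-6) = -36*I*√2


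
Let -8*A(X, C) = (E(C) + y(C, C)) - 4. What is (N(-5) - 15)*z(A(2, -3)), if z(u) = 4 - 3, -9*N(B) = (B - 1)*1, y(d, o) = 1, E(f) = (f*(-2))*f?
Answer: -43/3 ≈ -14.333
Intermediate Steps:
E(f) = -2*f**2 (E(f) = (-2*f)*f = -2*f**2)
N(B) = 1/9 - B/9 (N(B) = -(B - 1)/9 = -(-1 + B)/9 = 1/9 - B/9)
A(X, C) = 3/8 + C**2/4 (A(X, C) = -((-2*C**2 + 1) - 4)/8 = -((1 - 2*C**2) - 4)/8 = -(-3 - 2*C**2)/8 = 3/8 + C**2/4)
z(u) = 1
(N(-5) - 15)*z(A(2, -3)) = ((1/9 - 1/9*(-5)) - 15)*1 = ((1/9 + 5/9) - 15)*1 = (2/3 - 15)*1 = -43/3*1 = -43/3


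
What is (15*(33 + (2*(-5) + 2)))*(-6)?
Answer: -2250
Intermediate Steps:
(15*(33 + (2*(-5) + 2)))*(-6) = (15*(33 + (-10 + 2)))*(-6) = (15*(33 - 8))*(-6) = (15*25)*(-6) = 375*(-6) = -2250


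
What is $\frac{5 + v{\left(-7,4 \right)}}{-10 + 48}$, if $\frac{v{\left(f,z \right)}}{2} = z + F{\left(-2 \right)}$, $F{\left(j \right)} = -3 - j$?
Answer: $\frac{11}{38} \approx 0.28947$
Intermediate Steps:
$v{\left(f,z \right)} = -2 + 2 z$ ($v{\left(f,z \right)} = 2 \left(z - 1\right) = 2 \left(-1 + z\right) = -2 + 2 z$)
$\frac{5 + v{\left(-7,4 \right)}}{-10 + 48} = \frac{5 + \left(-2 + 2 \cdot 4\right)}{-10 + 48} = \frac{5 + \left(-2 + 8\right)}{38} = \left(5 + 6\right) \frac{1}{38} = 11 \cdot \frac{1}{38} = \frac{11}{38}$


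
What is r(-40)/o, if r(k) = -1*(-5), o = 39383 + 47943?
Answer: 5/87326 ≈ 5.7257e-5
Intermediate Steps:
o = 87326
r(k) = 5
r(-40)/o = 5/87326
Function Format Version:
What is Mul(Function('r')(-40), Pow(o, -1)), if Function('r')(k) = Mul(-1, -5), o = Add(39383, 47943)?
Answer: Rational(5, 87326) ≈ 5.7257e-5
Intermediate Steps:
o = 87326
Function('r')(k) = 5
Mul(Function('r')(-40), Pow(o, -1)) = Mul(5, Pow(87326, -1)) = Mul(5, Rational(1, 87326)) = Rational(5, 87326)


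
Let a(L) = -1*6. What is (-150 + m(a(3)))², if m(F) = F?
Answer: 24336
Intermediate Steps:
a(L) = -6
(-150 + m(a(3)))² = (-150 - 6)² = (-156)² = 24336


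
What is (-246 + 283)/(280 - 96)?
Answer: 37/184 ≈ 0.20109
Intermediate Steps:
(-246 + 283)/(280 - 96) = 37/184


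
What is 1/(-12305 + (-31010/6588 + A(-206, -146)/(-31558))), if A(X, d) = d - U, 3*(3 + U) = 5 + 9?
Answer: -25988013/319904705059 ≈ -8.1237e-5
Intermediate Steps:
U = 5/3 (U = -3 + (5 + 9)/3 = -3 + (⅓)*14 = -3 + 14/3 = 5/3 ≈ 1.6667)
A(X, d) = -5/3 + d (A(X, d) = d - 1*5/3 = d - 5/3 = -5/3 + d)
1/(-12305 + (-31010/6588 + A(-206, -146)/(-31558))) = 1/(-12305 + (-31010/6588 + (-5/3 - 146)/(-31558))) = 1/(-12305 + (-31010*1/6588 - 443/3*(-1/31558))) = 1/(-12305 + (-15505/3294 + 443/94674)) = 1/(-12305 - 122205094/25988013) = 1/(-319904705059/25988013) = -25988013/319904705059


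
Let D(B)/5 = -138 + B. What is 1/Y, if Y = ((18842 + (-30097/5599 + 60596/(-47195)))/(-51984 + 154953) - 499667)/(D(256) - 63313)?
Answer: 568877190026506845/4531815360371338708 ≈ 0.12553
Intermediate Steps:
D(B) = -690 + 5*B (D(B) = 5*(-138 + B) = -690 + 5*B)
Y = 4531815360371338708/568877190026506845 (Y = ((18842 + (-30097/5599 + 60596/(-47195)))/(-51984 + 154953) - 499667)/((-690 + 5*256) - 63313) = ((18842 + (-30097*1/5599 + 60596*(-1/47195)))/102969 - 499667)/((-690 + 1280) - 63313) = ((18842 + (-30097/5599 - 60596/47195))*(1/102969) - 499667)/(590 - 63313) = ((18842 - 1759704919/264244805)*(1/102969) - 499667)/(-62723) = ((4977140910891/264244805)*(1/102969) - 499667)*(-1/62723) = (1659046970297/9069674442015 - 499667)*(-1/62723) = -4531815360371338708/9069674442015*(-1/62723) = 4531815360371338708/568877190026506845 ≈ 7.9662)
1/Y = 1/(4531815360371338708/568877190026506845) = 568877190026506845/4531815360371338708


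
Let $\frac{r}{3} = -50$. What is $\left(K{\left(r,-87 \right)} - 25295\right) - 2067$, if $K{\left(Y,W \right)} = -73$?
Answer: $-27435$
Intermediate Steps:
$r = -150$ ($r = 3 \left(-50\right) = -150$)
$\left(K{\left(r,-87 \right)} - 25295\right) - 2067 = \left(-73 - 25295\right) - 2067 = -25368 - 2067 = -27435$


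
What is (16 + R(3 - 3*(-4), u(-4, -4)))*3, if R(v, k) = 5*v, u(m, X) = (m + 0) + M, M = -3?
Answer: 273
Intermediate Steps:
u(m, X) = -3 + m (u(m, X) = (m + 0) - 3 = m - 3 = -3 + m)
(16 + R(3 - 3*(-4), u(-4, -4)))*3 = (16 + 5*(3 - 3*(-4)))*3 = (16 + 5*(3 + 12))*3 = (16 + 5*15)*3 = (16 + 75)*3 = 91*3 = 273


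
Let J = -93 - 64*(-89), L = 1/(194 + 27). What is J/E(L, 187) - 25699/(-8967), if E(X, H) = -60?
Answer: -5411129/59780 ≈ -90.517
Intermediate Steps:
L = 1/221 ≈ 0.0045249
J = 5603 (J = -93 + 5696 = 5603)
J/E(L, 187) - 25699/(-8967) = 5603/(-60) - 25699/(-8967) = 5603*(-1/60) - 25699*(-1/8967) = -5603/60 + 25699/8967 = -5411129/59780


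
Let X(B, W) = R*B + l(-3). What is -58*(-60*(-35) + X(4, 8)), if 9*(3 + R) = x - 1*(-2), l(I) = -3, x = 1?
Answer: -363022/3 ≈ -1.2101e+5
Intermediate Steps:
R = -8/3 (R = -3 + (1 - 1*(-2))/9 = -3 + (1 + 2)/9 = -3 + (⅑)*3 = -3 + ⅓ = -8/3 ≈ -2.6667)
X(B, W) = -3 - 8*B/3 (X(B, W) = -8*B/3 - 3 = -3 - 8*B/3)
-58*(-60*(-35) + X(4, 8)) = -58*(-60*(-35) + (-3 - 8/3*4)) = -58*(2100 + (-3 - 32/3)) = -58*(2100 - 41/3) = -58*6259/3 = -363022/3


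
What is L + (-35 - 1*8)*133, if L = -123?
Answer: -5842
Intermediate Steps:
L + (-35 - 1*8)*133 = -123 + (-35 - 1*8)*133 = -123 + (-35 - 8)*133 = -123 - 43*133 = -123 - 5719 = -5842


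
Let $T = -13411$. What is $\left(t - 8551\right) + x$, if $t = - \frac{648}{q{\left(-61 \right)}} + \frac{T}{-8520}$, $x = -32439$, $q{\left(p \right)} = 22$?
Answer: $- \frac{3844195759}{93720} \approx -41018.0$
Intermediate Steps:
$t = - \frac{2612959}{93720}$ ($t = - \frac{648}{22} - \frac{13411}{-8520} = \left(-648\right) \frac{1}{22} - - \frac{13411}{8520} = - \frac{324}{11} + \frac{13411}{8520} = - \frac{2612959}{93720} \approx -27.88$)
$\left(t - 8551\right) + x = \left(- \frac{2612959}{93720} - 8551\right) - 32439 = - \frac{804012679}{93720} - 32439 = - \frac{3844195759}{93720}$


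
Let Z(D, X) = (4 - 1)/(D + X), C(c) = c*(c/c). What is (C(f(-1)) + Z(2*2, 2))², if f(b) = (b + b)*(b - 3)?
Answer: 289/4 ≈ 72.250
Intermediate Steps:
f(b) = 2*b*(-3 + b) (f(b) = (2*b)*(-3 + b) = 2*b*(-3 + b))
C(c) = c (C(c) = c*1 = c)
Z(D, X) = 3/(D + X)
(C(f(-1)) + Z(2*2, 2))² = (2*(-1)*(-3 - 1) + 3/(2*2 + 2))² = (2*(-1)*(-4) + 3/(4 + 2))² = (8 + 3/6)² = (8 + 3*(⅙))² = (8 + ½)² = (17/2)² = 289/4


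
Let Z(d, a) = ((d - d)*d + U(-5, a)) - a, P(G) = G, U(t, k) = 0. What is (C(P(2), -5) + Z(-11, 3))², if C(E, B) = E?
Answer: 1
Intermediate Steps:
Z(d, a) = -a (Z(d, a) = ((d - d)*d + 0) - a = (0*d + 0) - a = (0 + 0) - a = 0 - a = -a)
(C(P(2), -5) + Z(-11, 3))² = (2 - 1*3)² = (2 - 3)² = (-1)² = 1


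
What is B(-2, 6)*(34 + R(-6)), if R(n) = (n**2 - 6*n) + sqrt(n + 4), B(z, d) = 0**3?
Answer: 0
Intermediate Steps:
B(z, d) = 0
R(n) = n**2 + sqrt(4 + n) - 6*n (R(n) = (n**2 - 6*n) + sqrt(4 + n) = n**2 + sqrt(4 + n) - 6*n)
B(-2, 6)*(34 + R(-6)) = 0*(34 + ((-6)**2 + sqrt(4 - 6) - 6*(-6))) = 0*(34 + (36 + sqrt(-2) + 36)) = 0*(34 + (36 + I*sqrt(2) + 36)) = 0*(34 + (72 + I*sqrt(2))) = 0*(106 + I*sqrt(2)) = 0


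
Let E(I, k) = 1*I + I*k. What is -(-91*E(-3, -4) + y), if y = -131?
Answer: 950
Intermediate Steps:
E(I, k) = I + I*k
-(-91*E(-3, -4) + y) = -(-(-273)*(1 - 4) - 131) = -(-(-273)*(-3) - 131) = -(-91*9 - 131) = -(-819 - 131) = -1*(-950) = 950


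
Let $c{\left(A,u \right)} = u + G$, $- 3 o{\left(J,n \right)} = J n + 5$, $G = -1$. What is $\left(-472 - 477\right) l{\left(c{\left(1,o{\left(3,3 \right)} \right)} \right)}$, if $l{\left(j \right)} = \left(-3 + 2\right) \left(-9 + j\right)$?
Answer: $- \frac{41756}{3} \approx -13919.0$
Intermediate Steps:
$o{\left(J,n \right)} = - \frac{5}{3} - \frac{J n}{3}$ ($o{\left(J,n \right)} = - \frac{J n + 5}{3} = - \frac{5 + J n}{3} = - \frac{5}{3} - \frac{J n}{3}$)
$c{\left(A,u \right)} = -1 + u$ ($c{\left(A,u \right)} = u - 1 = -1 + u$)
$l{\left(j \right)} = 9 - j$ ($l{\left(j \right)} = - (-9 + j) = 9 - j$)
$\left(-472 - 477\right) l{\left(c{\left(1,o{\left(3,3 \right)} \right)} \right)} = \left(-472 - 477\right) \left(9 - \left(-1 - \left(\frac{5}{3} + 1 \cdot 3\right)\right)\right) = - 949 \left(9 - \left(-1 - \frac{14}{3}\right)\right) = - 949 \left(9 - - \frac{17}{3}\right) = - 949 \left(9 + \frac{17}{3}\right) = \left(-949\right) \frac{44}{3} = - \frac{41756}{3}$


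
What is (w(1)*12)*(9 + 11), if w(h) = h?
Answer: 240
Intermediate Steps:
(w(1)*12)*(9 + 11) = (1*12)*(9 + 11) = 12*20 = 240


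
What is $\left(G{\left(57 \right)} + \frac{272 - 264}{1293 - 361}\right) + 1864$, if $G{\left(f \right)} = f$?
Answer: $\frac{447595}{233} \approx 1921.0$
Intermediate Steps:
$\left(G{\left(57 \right)} + \frac{272 - 264}{1293 - 361}\right) + 1864 = \left(57 + \frac{272 - 264}{1293 - 361}\right) + 1864 = \left(57 + \frac{8}{932}\right) + 1864 = \left(57 + 8 \cdot \frac{1}{932}\right) + 1864 = \left(57 + \frac{2}{233}\right) + 1864 = \frac{13283}{233} + 1864 = \frac{447595}{233}$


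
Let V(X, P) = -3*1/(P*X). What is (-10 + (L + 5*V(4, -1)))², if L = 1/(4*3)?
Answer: 1369/36 ≈ 38.028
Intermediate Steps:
V(X, P) = -3/(P*X) (V(X, P) = -3*1/(P*X) = -3/(P*X))
L = 1/12 ≈ 0.083333
(-10 + (L + 5*V(4, -1)))² = (-10 + (1/12 + 5*(-3/(-1*4))))² = (-10 + (1/12 + 5*(-3*(-1)*¼)))² = (-10 + (1/12 + 5*(¾)))² = (-10 + (1/12 + 15/4))² = (-10 + 23/6)² = (-37/6)² = 1369/36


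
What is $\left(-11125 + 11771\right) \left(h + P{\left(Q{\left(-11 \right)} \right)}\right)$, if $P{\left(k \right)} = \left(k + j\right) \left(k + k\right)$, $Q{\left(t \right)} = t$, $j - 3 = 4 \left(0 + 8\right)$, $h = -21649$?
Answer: $-14326342$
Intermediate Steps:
$j = 35$ ($j = 3 + 4 \left(0 + 8\right) = 3 + 4 \cdot 8 = 3 + 32 = 35$)
$P{\left(k \right)} = 2 k \left(35 + k\right)$ ($P{\left(k \right)} = \left(k + 35\right) \left(k + k\right) = \left(35 + k\right) 2 k = 2 k \left(35 + k\right)$)
$\left(-11125 + 11771\right) \left(h + P{\left(Q{\left(-11 \right)} \right)}\right) = \left(-11125 + 11771\right) \left(-21649 + 2 \left(-11\right) \left(35 - 11\right)\right) = 646 \left(-21649 + 2 \left(-11\right) 24\right) = 646 \left(-21649 - 528\right) = 646 \left(-22177\right) = -14326342$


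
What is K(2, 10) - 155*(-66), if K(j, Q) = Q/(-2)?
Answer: 10225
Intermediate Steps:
K(j, Q) = -Q/2 (K(j, Q) = Q*(-½) = -Q/2)
K(2, 10) - 155*(-66) = -½*10 - 155*(-66) = -5 + 10230 = 10225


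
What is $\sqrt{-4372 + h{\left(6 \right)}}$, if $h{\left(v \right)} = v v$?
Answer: $4 i \sqrt{271} \approx 65.848 i$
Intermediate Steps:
$h{\left(v \right)} = v^{2}$
$\sqrt{-4372 + h{\left(6 \right)}} = \sqrt{-4372 + 6^{2}} = \sqrt{-4372 + 36} = \sqrt{-4336} = 4 i \sqrt{271}$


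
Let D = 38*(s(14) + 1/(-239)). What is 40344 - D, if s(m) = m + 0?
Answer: 9515106/239 ≈ 39812.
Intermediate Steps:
s(m) = m
D = 127110/239 (D = 38*(14 + 1/(-239)) = 38*(14 - 1/239) = 38*(3345/239) = 127110/239 ≈ 531.84)
40344 - D = 40344 - 1*127110/239 = 40344 - 127110/239 = 9515106/239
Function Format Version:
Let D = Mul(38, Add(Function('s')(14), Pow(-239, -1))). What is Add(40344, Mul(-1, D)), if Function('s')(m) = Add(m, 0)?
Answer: Rational(9515106, 239) ≈ 39812.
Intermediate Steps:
Function('s')(m) = m
D = Rational(127110, 239) (D = Mul(38, Add(14, Pow(-239, -1))) = Mul(38, Add(14, Rational(-1, 239))) = Mul(38, Rational(3345, 239)) = Rational(127110, 239) ≈ 531.84)
Add(40344, Mul(-1, D)) = Add(40344, Mul(-1, Rational(127110, 239))) = Add(40344, Rational(-127110, 239)) = Rational(9515106, 239)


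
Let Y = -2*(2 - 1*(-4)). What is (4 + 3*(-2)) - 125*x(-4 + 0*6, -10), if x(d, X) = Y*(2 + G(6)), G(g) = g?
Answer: 11998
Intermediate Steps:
Y = -12 (Y = -2*(2 + 4) = -2*6 = -12)
x(d, X) = -96 (x(d, X) = -12*(2 + 6) = -12*8 = -96)
(4 + 3*(-2)) - 125*x(-4 + 0*6, -10) = (4 + 3*(-2)) - 125*(-96) = (4 - 6) + 12000 = -2 + 12000 = 11998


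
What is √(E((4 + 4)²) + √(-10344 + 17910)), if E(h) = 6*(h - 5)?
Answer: √(354 + √7566) ≈ 21.000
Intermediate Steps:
E(h) = -30 + 6*h (E(h) = 6*(-5 + h) = -30 + 6*h)
√(E((4 + 4)²) + √(-10344 + 17910)) = √((-30 + 6*(4 + 4)²) + √(-10344 + 17910)) = √((-30 + 6*8²) + √7566) = √((-30 + 6*64) + √7566) = √((-30 + 384) + √7566) = √(354 + √7566)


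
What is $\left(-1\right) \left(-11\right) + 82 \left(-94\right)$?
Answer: $-7697$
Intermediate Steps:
$\left(-1\right) \left(-11\right) + 82 \left(-94\right) = 11 - 7708 = -7697$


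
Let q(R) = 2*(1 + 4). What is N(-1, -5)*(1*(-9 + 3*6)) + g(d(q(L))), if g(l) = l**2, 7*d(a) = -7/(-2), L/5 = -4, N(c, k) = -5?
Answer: -179/4 ≈ -44.750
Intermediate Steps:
L = -20 (L = 5*(-4) = -20)
q(R) = 10 (q(R) = 2*5 = 10)
d(a) = 1/2 (d(a) = (-7/(-2))/7 = (-7*(-1/2))/7 = (1/7)*(7/2) = 1/2)
N(-1, -5)*(1*(-9 + 3*6)) + g(d(q(L))) = -5*(-9 + 3*6) + (1/2)**2 = -5*(-9 + 18) + 1/4 = -5*9 + 1/4 = -45 + 1/4 = -179/4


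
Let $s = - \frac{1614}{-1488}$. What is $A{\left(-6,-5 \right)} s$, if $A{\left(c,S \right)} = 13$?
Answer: $\frac{3497}{248} \approx 14.101$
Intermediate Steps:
$s = \frac{269}{248}$ ($s = \left(-1614\right) \left(- \frac{1}{1488}\right) = \frac{269}{248} \approx 1.0847$)
$A{\left(-6,-5 \right)} s = 13 \cdot \frac{269}{248} = \frac{3497}{248}$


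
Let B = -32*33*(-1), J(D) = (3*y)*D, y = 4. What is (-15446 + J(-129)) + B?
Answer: -15938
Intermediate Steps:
J(D) = 12*D (J(D) = (3*4)*D = 12*D)
B = 1056 (B = -1056*(-1) = 1056)
(-15446 + J(-129)) + B = (-15446 + 12*(-129)) + 1056 = (-15446 - 1548) + 1056 = -16994 + 1056 = -15938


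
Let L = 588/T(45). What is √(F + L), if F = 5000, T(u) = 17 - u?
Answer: √4979 ≈ 70.562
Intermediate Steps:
L = -21 (L = 588/(17 - 1*45) = 588/(17 - 45) = 588/(-28) = 588*(-1/28) = -21)
√(F + L) = √(5000 - 21) = √4979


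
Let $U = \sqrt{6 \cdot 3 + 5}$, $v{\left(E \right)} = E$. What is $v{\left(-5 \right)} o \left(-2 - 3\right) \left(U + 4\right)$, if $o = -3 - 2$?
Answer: $-500 - 125 \sqrt{23} \approx -1099.5$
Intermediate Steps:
$U = \sqrt{23}$ ($U = \sqrt{18 + 5} = \sqrt{23} \approx 4.7958$)
$o = -5$ ($o = -3 - 2 = -5$)
$v{\left(-5 \right)} o \left(-2 - 3\right) \left(U + 4\right) = \left(-5\right) \left(-5\right) \left(-2 - 3\right) \left(\sqrt{23} + 4\right) = 25 \left(- 5 \left(4 + \sqrt{23}\right)\right) = 25 \left(-20 - 5 \sqrt{23}\right) = -500 - 125 \sqrt{23}$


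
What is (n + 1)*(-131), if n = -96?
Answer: 12445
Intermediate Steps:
(n + 1)*(-131) = (-96 + 1)*(-131) = -95*(-131) = 12445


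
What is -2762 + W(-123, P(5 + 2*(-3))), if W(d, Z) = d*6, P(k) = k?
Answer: -3500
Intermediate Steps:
W(d, Z) = 6*d
-2762 + W(-123, P(5 + 2*(-3))) = -2762 + 6*(-123) = -2762 - 738 = -3500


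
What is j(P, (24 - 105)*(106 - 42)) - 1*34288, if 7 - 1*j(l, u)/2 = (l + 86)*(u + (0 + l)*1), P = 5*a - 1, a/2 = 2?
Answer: 1050376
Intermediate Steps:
a = 4 (a = 2*2 = 4)
P = 19 (P = 5*4 - 1 = 20 - 1 = 19)
j(l, u) = 14 - 2*(86 + l)*(l + u) (j(l, u) = 14 - 2*(l + 86)*(u + (0 + l)*1) = 14 - 2*(86 + l)*(u + l*1) = 14 - 2*(86 + l)*(u + l) = 14 - 2*(86 + l)*(l + u))
j(P, (24 - 105)*(106 - 42)) - 1*34288 = (14 - 172*19 - 172*(24 - 105)*(106 - 42) - 2*19² - 2*19*(24 - 105)*(106 - 42)) - 1*34288 = (14 - 3268 - (-13932)*64 - 2*361 - 2*19*(-81*64)) - 34288 = (14 - 3268 - 172*(-5184) - 722 - 2*19*(-5184)) - 34288 = (14 - 3268 + 891648 - 722 + 196992) - 34288 = 1084664 - 34288 = 1050376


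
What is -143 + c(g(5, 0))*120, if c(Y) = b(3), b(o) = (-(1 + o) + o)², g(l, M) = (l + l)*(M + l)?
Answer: -23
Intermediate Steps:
g(l, M) = 2*l*(M + l) (g(l, M) = (2*l)*(M + l) = 2*l*(M + l))
b(o) = 1 (b(o) = ((-1 - o) + o)² = (-1)² = 1)
c(Y) = 1
-143 + c(g(5, 0))*120 = -143 + 1*120 = -143 + 120 = -23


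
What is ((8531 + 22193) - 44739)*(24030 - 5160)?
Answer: -264463050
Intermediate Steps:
((8531 + 22193) - 44739)*(24030 - 5160) = (30724 - 44739)*18870 = -14015*18870 = -264463050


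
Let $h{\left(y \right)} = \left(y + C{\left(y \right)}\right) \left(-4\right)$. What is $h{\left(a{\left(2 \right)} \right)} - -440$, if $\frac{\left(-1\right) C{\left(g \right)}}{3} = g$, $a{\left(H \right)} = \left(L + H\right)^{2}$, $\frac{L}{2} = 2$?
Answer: $728$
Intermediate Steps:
$L = 4$ ($L = 2 \cdot 2 = 4$)
$a{\left(H \right)} = \left(4 + H\right)^{2}$
$C{\left(g \right)} = - 3 g$
$h{\left(y \right)} = 8 y$ ($h{\left(y \right)} = \left(y - 3 y\right) \left(-4\right) = - 2 y \left(-4\right) = 8 y$)
$h{\left(a{\left(2 \right)} \right)} - -440 = 8 \left(4 + 2\right)^{2} - -440 = 8 \cdot 6^{2} + 440 = 8 \cdot 36 + 440 = 288 + 440 = 728$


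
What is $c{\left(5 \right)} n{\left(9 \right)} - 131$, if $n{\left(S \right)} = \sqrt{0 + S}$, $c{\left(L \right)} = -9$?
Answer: $-158$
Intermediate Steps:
$n{\left(S \right)} = \sqrt{S}$
$c{\left(5 \right)} n{\left(9 \right)} - 131 = - 9 \sqrt{9} - 131 = \left(-9\right) 3 - 131 = -27 - 131 = -158$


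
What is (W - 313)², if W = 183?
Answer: 16900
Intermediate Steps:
(W - 313)² = (183 - 313)² = (-130)² = 16900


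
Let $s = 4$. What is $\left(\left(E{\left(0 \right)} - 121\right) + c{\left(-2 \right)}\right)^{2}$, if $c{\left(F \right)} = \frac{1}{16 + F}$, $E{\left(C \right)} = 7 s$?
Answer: $\frac{1692601}{196} \approx 8635.7$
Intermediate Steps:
$E{\left(C \right)} = 28$ ($E{\left(C \right)} = 7 \cdot 4 = 28$)
$\left(\left(E{\left(0 \right)} - 121\right) + c{\left(-2 \right)}\right)^{2} = \left(\left(28 - 121\right) + \frac{1}{16 - 2}\right)^{2} = \left(-93 + \frac{1}{14}\right)^{2} = \left(- \frac{1301}{14}\right)^{2} = \frac{1692601}{196}$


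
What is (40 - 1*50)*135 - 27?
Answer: -1377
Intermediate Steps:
(40 - 1*50)*135 - 27 = (40 - 50)*135 - 27 = -10*135 - 27 = -1350 - 27 = -1377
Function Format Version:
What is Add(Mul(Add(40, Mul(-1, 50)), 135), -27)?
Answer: -1377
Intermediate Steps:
Add(Mul(Add(40, Mul(-1, 50)), 135), -27) = Add(Mul(Add(40, -50), 135), -27) = Add(Mul(-10, 135), -27) = Add(-1350, -27) = -1377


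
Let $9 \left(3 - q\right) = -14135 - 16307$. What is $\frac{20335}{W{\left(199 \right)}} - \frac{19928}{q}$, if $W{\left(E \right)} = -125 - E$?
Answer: $- \frac{677697163}{9871956} \approx -68.649$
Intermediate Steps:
$q = \frac{30469}{9}$ ($q = 3 - \frac{-14135 - 16307}{9} = 3 - - \frac{30442}{9} = 3 + \frac{30442}{9} = \frac{30469}{9} \approx 3385.4$)
$\frac{20335}{W{\left(199 \right)}} - \frac{19928}{q} = \frac{20335}{-125 - 199} - \frac{19928}{\frac{30469}{9}} = \frac{20335}{-125 - 199} - \frac{179352}{30469} = \frac{20335}{-324} - \frac{179352}{30469} = 20335 \left(- \frac{1}{324}\right) - \frac{179352}{30469} = - \frac{20335}{324} - \frac{179352}{30469} = - \frac{677697163}{9871956}$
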